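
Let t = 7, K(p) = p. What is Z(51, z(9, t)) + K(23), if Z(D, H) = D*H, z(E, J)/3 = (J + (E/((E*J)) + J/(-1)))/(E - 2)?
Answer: 1280/49 ≈ 26.122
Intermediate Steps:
z(E, J) = 3/(J*(-2 + E)) (z(E, J) = 3*((J + (E/((E*J)) + J/(-1)))/(E - 2)) = 3*((J + (E*(1/(E*J)) + J*(-1)))/(-2 + E)) = 3*((J + (1/J - J))/(-2 + E)) = 3*(1/(J*(-2 + E))) = 3/(J*(-2 + E)))
Z(51, z(9, t)) + K(23) = 51*(3/(7*(-2 + 9))) + 23 = 51*(3*(⅐)/7) + 23 = 51*(3*(⅐)*(⅐)) + 23 = 51*(3/49) + 23 = 153/49 + 23 = 1280/49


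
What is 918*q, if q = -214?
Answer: -196452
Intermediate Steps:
918*q = 918*(-214) = -196452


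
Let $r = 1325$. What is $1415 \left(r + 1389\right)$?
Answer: $3840310$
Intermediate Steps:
$1415 \left(r + 1389\right) = 1415 \left(1325 + 1389\right) = 1415 \cdot 2714 = 3840310$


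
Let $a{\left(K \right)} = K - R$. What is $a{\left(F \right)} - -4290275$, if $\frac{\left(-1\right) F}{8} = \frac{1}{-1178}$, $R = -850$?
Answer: $\frac{2527472629}{589} \approx 4.2911 \cdot 10^{6}$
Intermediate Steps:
$F = \frac{4}{589}$ ($F = - \frac{8}{-1178} = \left(-8\right) \left(- \frac{1}{1178}\right) = \frac{4}{589} \approx 0.0067912$)
$a{\left(K \right)} = 850 + K$ ($a{\left(K \right)} = K - -850 = K + 850 = 850 + K$)
$a{\left(F \right)} - -4290275 = \left(850 + \frac{4}{589}\right) - -4290275 = \frac{500654}{589} + 4290275 = \frac{2527472629}{589}$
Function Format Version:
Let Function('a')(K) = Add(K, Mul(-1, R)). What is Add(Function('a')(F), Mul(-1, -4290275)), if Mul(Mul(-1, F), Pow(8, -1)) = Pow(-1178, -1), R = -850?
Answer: Rational(2527472629, 589) ≈ 4.2911e+6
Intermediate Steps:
F = Rational(4, 589) (F = Mul(-8, Pow(-1178, -1)) = Mul(-8, Rational(-1, 1178)) = Rational(4, 589) ≈ 0.0067912)
Function('a')(K) = Add(850, K) (Function('a')(K) = Add(K, Mul(-1, -850)) = Add(K, 850) = Add(850, K))
Add(Function('a')(F), Mul(-1, -4290275)) = Add(Add(850, Rational(4, 589)), Mul(-1, -4290275)) = Add(Rational(500654, 589), 4290275) = Rational(2527472629, 589)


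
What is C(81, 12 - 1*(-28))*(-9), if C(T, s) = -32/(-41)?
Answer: -288/41 ≈ -7.0244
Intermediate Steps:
C(T, s) = 32/41 (C(T, s) = -32*(-1/41) = 32/41)
C(81, 12 - 1*(-28))*(-9) = (32/41)*(-9) = -288/41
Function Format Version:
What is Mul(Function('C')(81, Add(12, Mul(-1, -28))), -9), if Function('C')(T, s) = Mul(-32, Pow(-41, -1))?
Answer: Rational(-288, 41) ≈ -7.0244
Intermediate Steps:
Function('C')(T, s) = Rational(32, 41) (Function('C')(T, s) = Mul(-32, Rational(-1, 41)) = Rational(32, 41))
Mul(Function('C')(81, Add(12, Mul(-1, -28))), -9) = Mul(Rational(32, 41), -9) = Rational(-288, 41)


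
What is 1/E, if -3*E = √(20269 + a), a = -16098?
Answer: -3*√4171/4171 ≈ -0.046452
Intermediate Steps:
E = -√4171/3 (E = -√(20269 - 16098)/3 = -√4171/3 ≈ -21.528)
1/E = 1/(-√4171/3) = -3*√4171/4171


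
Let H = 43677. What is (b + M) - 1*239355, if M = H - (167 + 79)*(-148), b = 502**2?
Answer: 92734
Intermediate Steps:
b = 252004
M = 80085 (M = 43677 - (167 + 79)*(-148) = 43677 - 246*(-148) = 43677 - 1*(-36408) = 43677 + 36408 = 80085)
(b + M) - 1*239355 = (252004 + 80085) - 1*239355 = 332089 - 239355 = 92734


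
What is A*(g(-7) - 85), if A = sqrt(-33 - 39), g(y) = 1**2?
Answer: -504*I*sqrt(2) ≈ -712.76*I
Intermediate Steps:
g(y) = 1
A = 6*I*sqrt(2) (A = sqrt(-72) = 6*I*sqrt(2) ≈ 8.4853*I)
A*(g(-7) - 85) = (6*I*sqrt(2))*(1 - 85) = (6*I*sqrt(2))*(-84) = -504*I*sqrt(2)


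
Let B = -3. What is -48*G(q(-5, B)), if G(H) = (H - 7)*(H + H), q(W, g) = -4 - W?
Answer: 576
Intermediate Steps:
G(H) = 2*H*(-7 + H) (G(H) = (-7 + H)*(2*H) = 2*H*(-7 + H))
-48*G(q(-5, B)) = -96*(-4 - 1*(-5))*(-7 + (-4 - 1*(-5))) = -96*(-4 + 5)*(-7 + (-4 + 5)) = -96*(-7 + 1) = -96*(-6) = -48*(-12) = 576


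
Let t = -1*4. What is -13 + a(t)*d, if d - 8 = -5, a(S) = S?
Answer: -25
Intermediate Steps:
t = -4
d = 3 (d = 8 - 5 = 3)
-13 + a(t)*d = -13 - 4*3 = -13 - 12 = -25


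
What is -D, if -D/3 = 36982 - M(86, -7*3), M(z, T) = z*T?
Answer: 116364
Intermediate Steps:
M(z, T) = T*z
D = -116364 (D = -3*(36982 - (-7*3)*86) = -3*(36982 - (-21)*86) = -3*(36982 - 1*(-1806)) = -3*(36982 + 1806) = -3*38788 = -116364)
-D = -1*(-116364) = 116364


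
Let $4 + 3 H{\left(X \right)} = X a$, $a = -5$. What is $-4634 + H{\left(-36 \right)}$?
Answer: $- \frac{13726}{3} \approx -4575.3$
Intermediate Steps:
$H{\left(X \right)} = - \frac{4}{3} - \frac{5 X}{3}$ ($H{\left(X \right)} = - \frac{4}{3} + \frac{X \left(-5\right)}{3} = - \frac{4}{3} + \frac{\left(-5\right) X}{3} = - \frac{4}{3} - \frac{5 X}{3}$)
$-4634 + H{\left(-36 \right)} = -4634 - - \frac{176}{3} = -4634 + \left(- \frac{4}{3} + 60\right) = -4634 + \frac{176}{3} = - \frac{13726}{3}$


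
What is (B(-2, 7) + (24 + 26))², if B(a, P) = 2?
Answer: 2704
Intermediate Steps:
(B(-2, 7) + (24 + 26))² = (2 + (24 + 26))² = (2 + 50)² = 52² = 2704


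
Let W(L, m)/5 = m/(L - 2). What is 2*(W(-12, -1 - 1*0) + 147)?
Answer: 2063/7 ≈ 294.71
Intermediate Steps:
W(L, m) = 5*m/(-2 + L) (W(L, m) = 5*(m/(L - 2)) = 5*(m/(-2 + L)) = 5*m/(-2 + L))
2*(W(-12, -1 - 1*0) + 147) = 2*(5*(-1 - 1*0)/(-2 - 12) + 147) = 2*(5*(-1 + 0)/(-14) + 147) = 2*(5*(-1)*(-1/14) + 147) = 2*(5/14 + 147) = 2*(2063/14) = 2063/7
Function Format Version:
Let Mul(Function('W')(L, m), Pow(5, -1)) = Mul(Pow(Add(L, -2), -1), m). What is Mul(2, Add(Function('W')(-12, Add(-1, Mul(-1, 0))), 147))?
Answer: Rational(2063, 7) ≈ 294.71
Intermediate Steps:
Function('W')(L, m) = Mul(5, m, Pow(Add(-2, L), -1)) (Function('W')(L, m) = Mul(5, Mul(Pow(Add(L, -2), -1), m)) = Mul(5, Mul(Pow(Add(-2, L), -1), m)) = Mul(5, Mul(m, Pow(Add(-2, L), -1))) = Mul(5, m, Pow(Add(-2, L), -1)))
Mul(2, Add(Function('W')(-12, Add(-1, Mul(-1, 0))), 147)) = Mul(2, Add(Mul(5, Add(-1, Mul(-1, 0)), Pow(Add(-2, -12), -1)), 147)) = Mul(2, Add(Mul(5, Add(-1, 0), Pow(-14, -1)), 147)) = Mul(2, Add(Mul(5, -1, Rational(-1, 14)), 147)) = Mul(2, Add(Rational(5, 14), 147)) = Mul(2, Rational(2063, 14)) = Rational(2063, 7)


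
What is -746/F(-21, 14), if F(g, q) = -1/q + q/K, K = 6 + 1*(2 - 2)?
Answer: -31332/95 ≈ -329.81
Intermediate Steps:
K = 6 (K = 6 + 1*0 = 6 + 0 = 6)
F(g, q) = -1/q + q/6
-746/F(-21, 14) = -746/(-1/14 + (⅙)*14) = -746/(-1*1/14 + 7/3) = -746/(-1/14 + 7/3) = -746/95/42 = -746*42/95 = -31332/95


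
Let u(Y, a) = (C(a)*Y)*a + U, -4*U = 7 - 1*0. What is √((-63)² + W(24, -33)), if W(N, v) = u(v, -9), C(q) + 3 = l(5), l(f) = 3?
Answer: √15869/2 ≈ 62.986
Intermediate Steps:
C(q) = 0 (C(q) = -3 + 3 = 0)
U = -7/4 (U = -(7 - 1*0)/4 = -(7 + 0)/4 = -¼*7 = -7/4 ≈ -1.7500)
u(Y, a) = -7/4 (u(Y, a) = (0*Y)*a - 7/4 = 0*a - 7/4 = 0 - 7/4 = -7/4)
W(N, v) = -7/4
√((-63)² + W(24, -33)) = √((-63)² - 7/4) = √(3969 - 7/4) = √(15869/4) = √15869/2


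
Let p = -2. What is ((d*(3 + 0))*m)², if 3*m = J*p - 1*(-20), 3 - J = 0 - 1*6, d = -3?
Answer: 36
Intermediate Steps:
J = 9 (J = 3 - (0 - 1*6) = 3 - (0 - 6) = 3 - 1*(-6) = 3 + 6 = 9)
m = ⅔ (m = (9*(-2) - 1*(-20))/3 = (-18 + 20)/3 = (⅓)*2 = ⅔ ≈ 0.66667)
((d*(3 + 0))*m)² = (-3*(3 + 0)*(⅔))² = (-3*3*(⅔))² = (-9*⅔)² = (-6)² = 36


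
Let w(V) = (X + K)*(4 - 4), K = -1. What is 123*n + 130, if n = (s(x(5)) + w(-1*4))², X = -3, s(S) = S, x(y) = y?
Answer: 3205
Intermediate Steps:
w(V) = 0 (w(V) = (-3 - 1)*(4 - 4) = -4*0 = 0)
n = 25 (n = (5 + 0)² = 5² = 25)
123*n + 130 = 123*25 + 130 = 3075 + 130 = 3205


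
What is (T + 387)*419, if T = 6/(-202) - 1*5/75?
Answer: 245600621/1515 ≈ 1.6211e+5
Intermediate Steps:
T = -146/1515 (T = 6*(-1/202) - 5*1/75 = -3/101 - 1/15 = -146/1515 ≈ -0.096370)
(T + 387)*419 = (-146/1515 + 387)*419 = (586159/1515)*419 = 245600621/1515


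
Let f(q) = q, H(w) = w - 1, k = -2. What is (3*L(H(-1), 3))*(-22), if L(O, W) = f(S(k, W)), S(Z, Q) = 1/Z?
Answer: 33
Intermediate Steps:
H(w) = -1 + w
L(O, W) = -1/2 (L(O, W) = 1/(-2) = -1/2)
(3*L(H(-1), 3))*(-22) = (3*(-1/2))*(-22) = -3/2*(-22) = 33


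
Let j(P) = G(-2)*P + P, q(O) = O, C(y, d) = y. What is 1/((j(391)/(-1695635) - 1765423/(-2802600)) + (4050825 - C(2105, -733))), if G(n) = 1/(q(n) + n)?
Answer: 950437330200/3848055226065577231 ≈ 2.4699e-7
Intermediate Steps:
G(n) = 1/(2*n) (G(n) = 1/(n + n) = 1/(2*n))
j(P) = 3*P/4 (j(P) = ((1/2)/(-2))*P + P = ((1/2)*(-1/2))*P + P = -P/4 + P = 3*P/4)
1/((j(391)/(-1695635) - 1765423/(-2802600)) + (4050825 - C(2105, -733))) = 1/((((3/4)*391)/(-1695635) - 1765423/(-2802600)) + (4050825 - 1*2105)) = 1/(((1173/4)*(-1/1695635) - 1765423*(-1/2802600)) + (4050825 - 2105)) = 1/((-1173/6782540 + 1765423/2802600) + 4048720) = 1/(598538233231/950437330200 + 4048720) = 1/(3848055226065577231/950437330200) = 950437330200/3848055226065577231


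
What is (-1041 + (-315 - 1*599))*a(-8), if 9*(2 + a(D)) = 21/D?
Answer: 107525/24 ≈ 4480.2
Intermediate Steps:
a(D) = -2 + 7/(3*D) (a(D) = -2 + (21/D)/9 = -2 + 7/(3*D))
(-1041 + (-315 - 1*599))*a(-8) = (-1041 + (-315 - 1*599))*(-2 + (7/3)/(-8)) = (-1041 + (-315 - 599))*(-2 + (7/3)*(-⅛)) = (-1041 - 914)*(-2 - 7/24) = -1955*(-55/24) = 107525/24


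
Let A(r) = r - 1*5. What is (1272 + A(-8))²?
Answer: 1585081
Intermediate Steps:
A(r) = -5 + r (A(r) = r - 5 = -5 + r)
(1272 + A(-8))² = (1272 + (-5 - 8))² = (1272 - 13)² = 1259² = 1585081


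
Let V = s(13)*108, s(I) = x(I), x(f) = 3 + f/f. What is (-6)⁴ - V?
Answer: 864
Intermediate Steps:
x(f) = 4 (x(f) = 3 + 1 = 4)
s(I) = 4
V = 432 (V = 4*108 = 432)
(-6)⁴ - V = (-6)⁴ - 1*432 = 1296 - 432 = 864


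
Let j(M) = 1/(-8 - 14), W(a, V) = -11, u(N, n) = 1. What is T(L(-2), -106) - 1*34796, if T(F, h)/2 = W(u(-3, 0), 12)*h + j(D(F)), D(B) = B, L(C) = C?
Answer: -357105/11 ≈ -32464.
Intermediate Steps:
j(M) = -1/22 (j(M) = 1/(-22) = -1/22)
T(F, h) = -1/11 - 22*h (T(F, h) = 2*(-11*h - 1/22) = 2*(-1/22 - 11*h) = -1/11 - 22*h)
T(L(-2), -106) - 1*34796 = (-1/11 - 22*(-106)) - 1*34796 = (-1/11 + 2332) - 34796 = 25651/11 - 34796 = -357105/11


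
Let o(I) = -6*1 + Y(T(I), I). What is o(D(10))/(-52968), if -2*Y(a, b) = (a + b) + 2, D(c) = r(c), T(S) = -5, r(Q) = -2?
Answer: 7/105936 ≈ 6.6078e-5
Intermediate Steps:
D(c) = -2
Y(a, b) = -1 - a/2 - b/2 (Y(a, b) = -((a + b) + 2)/2 = -(2 + a + b)/2 = -1 - a/2 - b/2)
o(I) = -9/2 - I/2 (o(I) = -6*1 + (-1 - ½*(-5) - I/2) = -6 + (-1 + 5/2 - I/2) = -6 + (3/2 - I/2) = -9/2 - I/2)
o(D(10))/(-52968) = (-9/2 - ½*(-2))/(-52968) = (-9/2 + 1)*(-1/52968) = -7/2*(-1/52968) = 7/105936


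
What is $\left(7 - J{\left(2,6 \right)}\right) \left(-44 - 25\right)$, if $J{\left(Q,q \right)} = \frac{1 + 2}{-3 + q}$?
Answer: $-414$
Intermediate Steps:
$J{\left(Q,q \right)} = \frac{3}{-3 + q}$
$\left(7 - J{\left(2,6 \right)}\right) \left(-44 - 25\right) = \left(7 - \frac{3}{-3 + 6}\right) \left(-44 - 25\right) = \left(7 - \frac{3}{3}\right) \left(-69\right) = \left(7 - 3 \cdot \frac{1}{3}\right) \left(-69\right) = \left(7 - 1\right) \left(-69\right) = 6 \left(-69\right) = -414$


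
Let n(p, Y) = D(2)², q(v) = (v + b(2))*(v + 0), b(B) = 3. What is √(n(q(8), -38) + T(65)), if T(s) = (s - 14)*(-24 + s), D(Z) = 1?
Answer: 2*√523 ≈ 45.738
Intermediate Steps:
q(v) = v*(3 + v) (q(v) = (v + 3)*(v + 0) = (3 + v)*v = v*(3 + v))
T(s) = (-24 + s)*(-14 + s) (T(s) = (-14 + s)*(-24 + s) = (-24 + s)*(-14 + s))
n(p, Y) = 1 (n(p, Y) = 1² = 1)
√(n(q(8), -38) + T(65)) = √(1 + (336 + 65² - 38*65)) = √(1 + (336 + 4225 - 2470)) = √(1 + 2091) = √2092 = 2*√523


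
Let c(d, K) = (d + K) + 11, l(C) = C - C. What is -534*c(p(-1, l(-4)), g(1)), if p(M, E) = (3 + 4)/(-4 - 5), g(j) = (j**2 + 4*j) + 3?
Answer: -29192/3 ≈ -9730.7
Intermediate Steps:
l(C) = 0
g(j) = 3 + j**2 + 4*j
p(M, E) = -7/9 (p(M, E) = 7/(-9) = 7*(-1/9) = -7/9)
c(d, K) = 11 + K + d (c(d, K) = (K + d) + 11 = 11 + K + d)
-534*c(p(-1, l(-4)), g(1)) = -534*(11 + (3 + 1**2 + 4*1) - 7/9) = -534*(11 + (3 + 1 + 4) - 7/9) = -534*(11 + 8 - 7/9) = -534*164/9 = -29192/3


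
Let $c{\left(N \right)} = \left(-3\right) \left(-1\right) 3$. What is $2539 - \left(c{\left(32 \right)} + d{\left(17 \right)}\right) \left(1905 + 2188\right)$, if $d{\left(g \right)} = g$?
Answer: $-103879$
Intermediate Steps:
$c{\left(N \right)} = 9$ ($c{\left(N \right)} = 3 \cdot 3 = 9$)
$2539 - \left(c{\left(32 \right)} + d{\left(17 \right)}\right) \left(1905 + 2188\right) = 2539 - \left(9 + 17\right) \left(1905 + 2188\right) = 2539 - 26 \cdot 4093 = 2539 - 106418 = -103879$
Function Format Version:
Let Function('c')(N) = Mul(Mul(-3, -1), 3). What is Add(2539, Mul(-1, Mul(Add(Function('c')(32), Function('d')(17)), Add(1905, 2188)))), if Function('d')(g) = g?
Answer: -103879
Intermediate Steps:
Function('c')(N) = 9 (Function('c')(N) = Mul(3, 3) = 9)
Add(2539, Mul(-1, Mul(Add(Function('c')(32), Function('d')(17)), Add(1905, 2188)))) = Add(2539, Mul(-1, Mul(Add(9, 17), Add(1905, 2188)))) = Add(2539, Mul(-1, Mul(26, 4093))) = Add(2539, Mul(-1, 106418)) = Add(2539, -106418) = -103879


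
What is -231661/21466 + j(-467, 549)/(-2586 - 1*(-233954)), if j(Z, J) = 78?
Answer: -13399316975/1241636372 ≈ -10.792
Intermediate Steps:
-231661/21466 + j(-467, 549)/(-2586 - 1*(-233954)) = -231661/21466 + 78/(-2586 - 1*(-233954)) = -231661*1/21466 + 78/(-2586 + 233954) = -231661/21466 + 78/231368 = -231661/21466 + 78*(1/231368) = -231661/21466 + 39/115684 = -13399316975/1241636372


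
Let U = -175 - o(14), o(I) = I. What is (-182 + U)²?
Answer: 137641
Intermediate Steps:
U = -189 (U = -175 - 1*14 = -175 - 14 = -189)
(-182 + U)² = (-182 - 189)² = (-371)² = 137641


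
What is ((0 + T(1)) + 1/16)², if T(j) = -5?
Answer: 6241/256 ≈ 24.379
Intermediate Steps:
((0 + T(1)) + 1/16)² = ((0 - 5) + 1/16)² = (-5 + 1/16)² = (-79/16)² = 6241/256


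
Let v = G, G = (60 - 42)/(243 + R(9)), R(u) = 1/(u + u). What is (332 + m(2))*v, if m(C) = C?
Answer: 108216/4375 ≈ 24.735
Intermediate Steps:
R(u) = 1/(2*u)
G = 324/4375 (G = (60 - 42)/(243 + (1/2)/9) = 18/(243 + (1/2)*(1/9)) = 18/(243 + 1/18) = 18/(4375/18) = 18*(18/4375) = 324/4375 ≈ 0.074057)
v = 324/4375 ≈ 0.074057
(332 + m(2))*v = (332 + 2)*(324/4375) = 334*(324/4375) = 108216/4375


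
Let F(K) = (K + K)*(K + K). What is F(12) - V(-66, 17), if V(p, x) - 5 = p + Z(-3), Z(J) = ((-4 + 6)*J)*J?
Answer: 619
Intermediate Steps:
Z(J) = 2*J**2 (Z(J) = (2*J)*J = 2*J**2)
V(p, x) = 23 + p (V(p, x) = 5 + (p + 2*(-3)**2) = 5 + (p + 2*9) = 5 + (p + 18) = 5 + (18 + p) = 23 + p)
F(K) = 4*K**2 (F(K) = (2*K)*(2*K) = 4*K**2)
F(12) - V(-66, 17) = 4*12**2 - (23 - 66) = 4*144 - 1*(-43) = 576 + 43 = 619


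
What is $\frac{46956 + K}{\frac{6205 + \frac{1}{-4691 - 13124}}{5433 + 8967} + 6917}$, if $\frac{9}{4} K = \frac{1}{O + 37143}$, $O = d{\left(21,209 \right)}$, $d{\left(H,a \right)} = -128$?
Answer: $\frac{44587915207225600}{6568571055154911} \approx 6.7881$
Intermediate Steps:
$O = -128$
$K = \frac{4}{333135}$ ($K = \frac{4}{9 \left(-128 + 37143\right)} = \frac{4}{9 \cdot 37015} = \frac{4}{9} \cdot \frac{1}{37015} = \frac{4}{333135} \approx 1.2007 \cdot 10^{-5}$)
$\frac{46956 + K}{\frac{6205 + \frac{1}{-4691 - 13124}}{5433 + 8967} + 6917} = \frac{46956 + \frac{4}{333135}}{\frac{6205 + \frac{1}{-4691 - 13124}}{5433 + 8967} + 6917} = \frac{15642687064}{333135 \left(\frac{6205 + \frac{1}{-17815}}{14400} + 6917\right)} = \frac{15642687064}{333135 \left(\left(6205 - \frac{1}{17815}\right) \frac{1}{14400} + 6917\right)} = \frac{15642687064}{333135 \left(\frac{110542074}{17815} \cdot \frac{1}{14400} + 6917\right)} = \frac{15642687064}{333135 \left(\frac{18423679}{42756000} + 6917\right)} = \frac{15642687064}{333135 \cdot \frac{295761675679}{42756000}} = \frac{15642687064}{333135} \cdot \frac{42756000}{295761675679} = \frac{44587915207225600}{6568571055154911}$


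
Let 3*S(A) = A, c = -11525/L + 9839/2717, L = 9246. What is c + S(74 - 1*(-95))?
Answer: 1474829155/25121382 ≈ 58.708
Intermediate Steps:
c = 59657969/25121382 (c = -11525/9246 + 9839/2717 = 59657969/25121382 ≈ 2.3748)
S(A) = A/3
c + S(74 - 1*(-95)) = 59657969/25121382 + (74 - 1*(-95))/3 = 59657969/25121382 + (74 + 95)/3 = 59657969/25121382 + (1/3)*169 = 59657969/25121382 + 169/3 = 1474829155/25121382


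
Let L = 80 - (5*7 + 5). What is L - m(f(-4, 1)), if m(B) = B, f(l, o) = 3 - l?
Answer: 33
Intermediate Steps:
L = 40 (L = 80 - (35 + 5) = 80 - 1*40 = 80 - 40 = 40)
L - m(f(-4, 1)) = 40 - (3 - 1*(-4)) = 40 - (3 + 4) = 40 - 1*7 = 40 - 7 = 33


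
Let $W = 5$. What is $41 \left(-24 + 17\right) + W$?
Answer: $-282$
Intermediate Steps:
$41 \left(-24 + 17\right) + W = 41 \left(-24 + 17\right) + 5 = 41 \left(-7\right) + 5 = -287 + 5 = -282$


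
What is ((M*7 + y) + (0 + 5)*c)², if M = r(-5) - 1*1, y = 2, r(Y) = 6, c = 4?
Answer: 3249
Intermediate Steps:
M = 5 (M = 6 - 1*1 = 6 - 1 = 5)
((M*7 + y) + (0 + 5)*c)² = ((5*7 + 2) + (0 + 5)*4)² = ((35 + 2) + 5*4)² = (37 + 20)² = 57² = 3249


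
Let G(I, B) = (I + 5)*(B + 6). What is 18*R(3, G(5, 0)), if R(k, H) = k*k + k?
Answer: 216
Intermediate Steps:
G(I, B) = (5 + I)*(6 + B)
R(k, H) = k + k² (R(k, H) = k² + k = k + k²)
18*R(3, G(5, 0)) = 18*(3*(1 + 3)) = 18*(3*4) = 18*12 = 216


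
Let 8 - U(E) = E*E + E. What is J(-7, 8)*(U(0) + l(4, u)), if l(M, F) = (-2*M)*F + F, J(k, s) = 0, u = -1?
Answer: 0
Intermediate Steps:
U(E) = 8 - E - E² (U(E) = 8 - (E*E + E) = 8 - (E² + E) = 8 - (E + E²) = 8 + (-E - E²) = 8 - E - E²)
l(M, F) = F - 2*F*M (l(M, F) = -2*F*M + F = F - 2*F*M)
J(-7, 8)*(U(0) + l(4, u)) = 0*((8 - 1*0 - 1*0²) - (1 - 2*4)) = 0*((8 + 0 - 1*0) - (1 - 8)) = 0*((8 + 0 + 0) - 1*(-7)) = 0*(8 + 7) = 0*15 = 0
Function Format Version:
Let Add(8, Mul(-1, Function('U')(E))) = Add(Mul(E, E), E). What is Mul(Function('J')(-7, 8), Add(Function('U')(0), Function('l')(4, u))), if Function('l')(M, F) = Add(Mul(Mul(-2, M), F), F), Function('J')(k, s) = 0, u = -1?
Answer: 0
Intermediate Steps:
Function('U')(E) = Add(8, Mul(-1, E), Mul(-1, Pow(E, 2))) (Function('U')(E) = Add(8, Mul(-1, Add(Mul(E, E), E))) = Add(8, Mul(-1, Add(Pow(E, 2), E))) = Add(8, Mul(-1, Add(E, Pow(E, 2)))) = Add(8, Add(Mul(-1, E), Mul(-1, Pow(E, 2)))) = Add(8, Mul(-1, E), Mul(-1, Pow(E, 2))))
Function('l')(M, F) = Add(F, Mul(-2, F, M)) (Function('l')(M, F) = Add(Mul(-2, F, M), F) = Add(F, Mul(-2, F, M)))
Mul(Function('J')(-7, 8), Add(Function('U')(0), Function('l')(4, u))) = Mul(0, Add(Add(8, Mul(-1, 0), Mul(-1, Pow(0, 2))), Mul(-1, Add(1, Mul(-2, 4))))) = Mul(0, Add(Add(8, 0, Mul(-1, 0)), Mul(-1, Add(1, -8)))) = Mul(0, Add(Add(8, 0, 0), Mul(-1, -7))) = Mul(0, Add(8, 7)) = Mul(0, 15) = 0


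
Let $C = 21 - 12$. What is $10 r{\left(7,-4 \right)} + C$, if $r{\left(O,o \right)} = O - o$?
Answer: $119$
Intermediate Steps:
$C = 9$ ($C = 21 - 12 = 9$)
$10 r{\left(7,-4 \right)} + C = 10 \left(7 - -4\right) + 9 = 10 \left(7 + 4\right) + 9 = 10 \cdot 11 + 9 = 110 + 9 = 119$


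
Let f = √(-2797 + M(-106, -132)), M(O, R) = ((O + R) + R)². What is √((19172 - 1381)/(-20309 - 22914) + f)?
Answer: √(-768980393 + 1868227729*√134103)/43223 ≈ 19.126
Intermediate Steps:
M(O, R) = (O + 2*R)²
f = √134103 (f = √(-2797 + (-106 + 2*(-132))²) = √(-2797 + (-106 - 264)²) = √(-2797 + (-370)²) = √(-2797 + 136900) = √134103 ≈ 366.20)
√((19172 - 1381)/(-20309 - 22914) + f) = √((19172 - 1381)/(-20309 - 22914) + √134103) = √(17791/(-43223) + √134103) = √(17791*(-1/43223) + √134103) = √(-17791/43223 + √134103)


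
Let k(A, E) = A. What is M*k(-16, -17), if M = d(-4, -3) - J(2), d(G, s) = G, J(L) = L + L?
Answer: 128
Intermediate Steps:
J(L) = 2*L
M = -8 (M = -4 - 2*2 = -4 - 1*4 = -4 - 4 = -8)
M*k(-16, -17) = -8*(-16) = 128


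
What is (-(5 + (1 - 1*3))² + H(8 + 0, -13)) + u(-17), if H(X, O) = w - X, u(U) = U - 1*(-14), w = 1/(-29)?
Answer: -581/29 ≈ -20.034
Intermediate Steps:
w = -1/29 ≈ -0.034483
u(U) = 14 + U (u(U) = U + 14 = 14 + U)
H(X, O) = -1/29 - X
(-(5 + (1 - 1*3))² + H(8 + 0, -13)) + u(-17) = (-(5 + (1 - 1*3))² + (-1/29 - (8 + 0))) + (14 - 17) = (-(5 + (1 - 3))² + (-1/29 - 1*8)) - 3 = (-(5 - 2)² + (-1/29 - 8)) - 3 = (-1*3² - 233/29) - 3 = (-1*9 - 233/29) - 3 = (-9 - 233/29) - 3 = -494/29 - 3 = -581/29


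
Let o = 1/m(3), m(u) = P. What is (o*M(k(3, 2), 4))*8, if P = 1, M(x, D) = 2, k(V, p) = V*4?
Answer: 16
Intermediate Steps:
k(V, p) = 4*V
m(u) = 1
o = 1 (o = 1/1 = 1)
(o*M(k(3, 2), 4))*8 = (1*2)*8 = 2*8 = 16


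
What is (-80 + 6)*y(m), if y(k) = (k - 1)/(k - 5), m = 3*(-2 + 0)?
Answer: -518/11 ≈ -47.091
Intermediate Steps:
m = -6 (m = 3*(-2) = -6)
y(k) = (-1 + k)/(-5 + k)
(-80 + 6)*y(m) = (-80 + 6)*((-1 - 6)/(-5 - 6)) = -74*(-7)/(-11) = -(-74)*(-7)/11 = -74*7/11 = -518/11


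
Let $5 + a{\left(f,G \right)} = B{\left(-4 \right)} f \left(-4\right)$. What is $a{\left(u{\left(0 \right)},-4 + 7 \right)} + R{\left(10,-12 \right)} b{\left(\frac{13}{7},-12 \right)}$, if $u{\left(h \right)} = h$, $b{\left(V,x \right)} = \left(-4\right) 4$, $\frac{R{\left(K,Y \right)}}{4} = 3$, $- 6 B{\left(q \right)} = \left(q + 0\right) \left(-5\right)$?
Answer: $-197$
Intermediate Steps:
$B{\left(q \right)} = \frac{5 q}{6}$ ($B{\left(q \right)} = - \frac{\left(q + 0\right) \left(-5\right)}{6} = - \frac{q \left(-5\right)}{6} = - \frac{\left(-5\right) q}{6} = \frac{5 q}{6}$)
$R{\left(K,Y \right)} = 12$ ($R{\left(K,Y \right)} = 4 \cdot 3 = 12$)
$b{\left(V,x \right)} = -16$
$a{\left(f,G \right)} = -5 + \frac{40 f}{3}$ ($a{\left(f,G \right)} = -5 + \frac{5}{6} \left(-4\right) f \left(-4\right) = -5 + - \frac{10 f}{3} \left(-4\right) = -5 + \frac{40 f}{3}$)
$a{\left(u{\left(0 \right)},-4 + 7 \right)} + R{\left(10,-12 \right)} b{\left(\frac{13}{7},-12 \right)} = \left(-5 + \frac{40}{3} \cdot 0\right) + 12 \left(-16\right) = \left(-5 + 0\right) - 192 = -5 - 192 = -197$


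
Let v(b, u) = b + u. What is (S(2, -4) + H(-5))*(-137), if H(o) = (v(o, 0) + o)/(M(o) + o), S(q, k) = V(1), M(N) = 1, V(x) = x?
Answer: -959/2 ≈ -479.50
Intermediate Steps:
S(q, k) = 1
H(o) = 2*o/(1 + o) (H(o) = ((o + 0) + o)/(1 + o) = (o + o)/(1 + o) = (2*o)/(1 + o) = 2*o/(1 + o))
(S(2, -4) + H(-5))*(-137) = (1 + 2*(-5)/(1 - 5))*(-137) = (1 + 2*(-5)/(-4))*(-137) = (1 + 2*(-5)*(-1/4))*(-137) = (1 + 5/2)*(-137) = (7/2)*(-137) = -959/2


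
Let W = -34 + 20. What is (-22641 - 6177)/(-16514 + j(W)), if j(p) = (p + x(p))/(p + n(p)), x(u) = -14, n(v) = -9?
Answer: 110469/63299 ≈ 1.7452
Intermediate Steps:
W = -14
j(p) = (-14 + p)/(-9 + p) (j(p) = (p - 14)/(p - 9) = (-14 + p)/(-9 + p))
(-22641 - 6177)/(-16514 + j(W)) = (-22641 - 6177)/(-16514 + (-14 - 14)/(-9 - 14)) = -28818/(-16514 - 28/(-23)) = -28818/(-16514 - 1/23*(-28)) = -28818/(-16514 + 28/23) = -28818/(-379794/23) = -28818*(-23/379794) = 110469/63299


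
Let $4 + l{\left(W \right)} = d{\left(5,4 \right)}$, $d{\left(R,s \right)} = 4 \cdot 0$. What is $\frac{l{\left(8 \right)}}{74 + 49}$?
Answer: $- \frac{4}{123} \approx -0.03252$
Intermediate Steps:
$d{\left(R,s \right)} = 0$
$l{\left(W \right)} = -4$ ($l{\left(W \right)} = -4 + 0 = -4$)
$\frac{l{\left(8 \right)}}{74 + 49} = - \frac{4}{74 + 49} = - \frac{4}{123}$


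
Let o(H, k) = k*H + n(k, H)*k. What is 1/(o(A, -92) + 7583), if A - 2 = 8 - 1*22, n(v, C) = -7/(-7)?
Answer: 1/8595 ≈ 0.00011635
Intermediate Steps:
n(v, C) = 1 (n(v, C) = -7*(-⅐) = 1)
A = -12 (A = 2 + (8 - 1*22) = 2 + (8 - 22) = 2 - 14 = -12)
o(H, k) = k + H*k (o(H, k) = k*H + 1*k = H*k + k = k + H*k)
1/(o(A, -92) + 7583) = 1/(-92*(1 - 12) + 7583) = 1/(-92*(-11) + 7583) = 1/(1012 + 7583) = 1/8595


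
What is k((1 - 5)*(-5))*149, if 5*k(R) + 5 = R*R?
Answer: 11771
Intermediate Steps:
k(R) = -1 + R²/5 (k(R) = -1 + (R*R)/5 = -1 + R²/5)
k((1 - 5)*(-5))*149 = (-1 + ((1 - 5)*(-5))²/5)*149 = (-1 + (-4*(-5))²/5)*149 = (-1 + (⅕)*20²)*149 = (-1 + (⅕)*400)*149 = (-1 + 80)*149 = 79*149 = 11771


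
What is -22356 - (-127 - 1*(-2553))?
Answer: -24782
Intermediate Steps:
-22356 - (-127 - 1*(-2553)) = -22356 - (-127 + 2553) = -22356 - 1*2426 = -22356 - 2426 = -24782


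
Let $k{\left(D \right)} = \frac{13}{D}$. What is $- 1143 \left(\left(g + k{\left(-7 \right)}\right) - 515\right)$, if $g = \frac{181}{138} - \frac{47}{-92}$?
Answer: $\frac{379112907}{644} \approx 5.8869 \cdot 10^{5}$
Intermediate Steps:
$g = \frac{503}{276}$ ($g = 181 \cdot \frac{1}{138} - - \frac{47}{92} = \frac{181}{138} + \frac{47}{92} = \frac{503}{276} \approx 1.8225$)
$- 1143 \left(\left(g + k{\left(-7 \right)}\right) - 515\right) = - 1143 \left(\left(\frac{503}{276} + \frac{13}{-7}\right) - 515\right) = - 1143 \left(\left(\frac{503}{276} + 13 \left(- \frac{1}{7}\right)\right) - 515\right) = - 1143 \left(\left(\frac{503}{276} - \frac{13}{7}\right) - 515\right) = - 1143 \left(- \frac{67}{1932} - 515\right) = \left(-1143\right) \left(- \frac{995047}{1932}\right) = \frac{379112907}{644}$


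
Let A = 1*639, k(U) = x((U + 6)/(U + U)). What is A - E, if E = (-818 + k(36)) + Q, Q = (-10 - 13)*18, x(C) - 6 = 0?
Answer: 1865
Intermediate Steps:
x(C) = 6 (x(C) = 6 + 0 = 6)
k(U) = 6
A = 639
Q = -414 (Q = -23*18 = -414)
E = -1226 (E = (-818 + 6) - 414 = -812 - 414 = -1226)
A - E = 639 - 1*(-1226) = 639 + 1226 = 1865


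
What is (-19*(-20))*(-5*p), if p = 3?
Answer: -5700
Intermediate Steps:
(-19*(-20))*(-5*p) = (-19*(-20))*(-5*3) = 380*(-15) = -5700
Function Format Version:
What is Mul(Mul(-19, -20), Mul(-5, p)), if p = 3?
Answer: -5700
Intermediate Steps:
Mul(Mul(-19, -20), Mul(-5, p)) = Mul(Mul(-19, -20), Mul(-5, 3)) = Mul(380, -15) = -5700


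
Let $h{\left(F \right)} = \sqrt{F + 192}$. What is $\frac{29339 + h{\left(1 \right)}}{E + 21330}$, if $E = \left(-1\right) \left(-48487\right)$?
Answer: $\frac{29339}{69817} + \frac{\sqrt{193}}{69817} \approx 0.42043$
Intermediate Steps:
$E = 48487$
$h{\left(F \right)} = \sqrt{192 + F}$
$\frac{29339 + h{\left(1 \right)}}{E + 21330} = \frac{29339 + \sqrt{192 + 1}}{48487 + 21330} = \frac{29339 + \sqrt{193}}{69817} = \left(29339 + \sqrt{193}\right) \frac{1}{69817} = \frac{29339}{69817} + \frac{\sqrt{193}}{69817}$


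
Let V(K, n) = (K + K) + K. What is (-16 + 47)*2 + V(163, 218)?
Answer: 551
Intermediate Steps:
V(K, n) = 3*K (V(K, n) = 2*K + K = 3*K)
(-16 + 47)*2 + V(163, 218) = (-16 + 47)*2 + 3*163 = 31*2 + 489 = 62 + 489 = 551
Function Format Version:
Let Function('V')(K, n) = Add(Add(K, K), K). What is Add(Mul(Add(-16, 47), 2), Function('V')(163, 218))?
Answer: 551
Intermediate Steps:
Function('V')(K, n) = Mul(3, K) (Function('V')(K, n) = Add(Mul(2, K), K) = Mul(3, K))
Add(Mul(Add(-16, 47), 2), Function('V')(163, 218)) = Add(Mul(Add(-16, 47), 2), Mul(3, 163)) = Add(Mul(31, 2), 489) = Add(62, 489) = 551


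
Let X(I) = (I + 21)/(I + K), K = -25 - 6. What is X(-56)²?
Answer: 1225/7569 ≈ 0.16184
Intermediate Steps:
K = -31
X(I) = (21 + I)/(-31 + I) (X(I) = (I + 21)/(I - 31) = (21 + I)/(-31 + I))
X(-56)² = ((21 - 56)/(-31 - 56))² = (-35/(-87))² = (-1/87*(-35))² = (35/87)² = 1225/7569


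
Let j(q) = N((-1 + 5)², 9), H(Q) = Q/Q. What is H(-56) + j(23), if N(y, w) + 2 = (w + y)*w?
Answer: 224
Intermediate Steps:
H(Q) = 1
N(y, w) = -2 + w*(w + y) (N(y, w) = -2 + (w + y)*w = -2 + w*(w + y))
j(q) = 223 (j(q) = -2 + 9² + 9*(-1 + 5)² = -2 + 81 + 9*4² = -2 + 81 + 9*16 = -2 + 81 + 144 = 223)
H(-56) + j(23) = 1 + 223 = 224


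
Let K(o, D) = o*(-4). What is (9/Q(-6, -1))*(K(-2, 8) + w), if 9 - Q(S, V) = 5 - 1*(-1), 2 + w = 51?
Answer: 171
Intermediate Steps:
w = 49 (w = -2 + 51 = 49)
K(o, D) = -4*o
Q(S, V) = 3 (Q(S, V) = 9 - (5 - 1*(-1)) = 9 - (5 + 1) = 9 - 1*6 = 9 - 6 = 3)
(9/Q(-6, -1))*(K(-2, 8) + w) = (9/3)*(-4*(-2) + 49) = (9*(⅓))*(8 + 49) = 3*57 = 171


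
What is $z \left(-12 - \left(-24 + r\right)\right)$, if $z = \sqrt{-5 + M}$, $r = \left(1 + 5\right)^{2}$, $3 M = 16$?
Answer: $- 8 \sqrt{3} \approx -13.856$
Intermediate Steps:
$M = \frac{16}{3}$ ($M = \frac{1}{3} \cdot 16 = \frac{16}{3} \approx 5.3333$)
$r = 36$ ($r = 6^{2} = 36$)
$z = \frac{\sqrt{3}}{3}$ ($z = \sqrt{-5 + \frac{16}{3}} = \sqrt{\frac{1}{3}} = \frac{\sqrt{3}}{3} \approx 0.57735$)
$z \left(-12 - \left(-24 + r\right)\right) = \frac{\sqrt{3}}{3} \left(-12 + \left(24 - 36\right)\right) = \frac{\sqrt{3}}{3} \left(-12 - 12\right) = \frac{\sqrt{3}}{3} \left(-24\right) = - 8 \sqrt{3}$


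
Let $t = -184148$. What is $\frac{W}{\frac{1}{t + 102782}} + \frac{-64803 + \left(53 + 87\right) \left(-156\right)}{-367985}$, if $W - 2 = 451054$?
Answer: $- \frac{13505278569103917}{367985} \approx -3.6701 \cdot 10^{10}$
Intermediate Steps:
$W = 451056$ ($W = 2 + 451054 = 451056$)
$\frac{W}{\frac{1}{t + 102782}} + \frac{-64803 + \left(53 + 87\right) \left(-156\right)}{-367985} = \frac{451056}{\frac{1}{-184148 + 102782}} + \frac{-64803 + \left(53 + 87\right) \left(-156\right)}{-367985} = \frac{451056}{\frac{1}{-81366}} + \left(-64803 + 140 \left(-156\right)\right) \left(- \frac{1}{367985}\right) = \frac{451056}{- \frac{1}{81366}} + \left(-64803 - 21840\right) \left(- \frac{1}{367985}\right) = 451056 \left(-81366\right) - - \frac{86643}{367985} = -36700622496 + \frac{86643}{367985} = - \frac{13505278569103917}{367985}$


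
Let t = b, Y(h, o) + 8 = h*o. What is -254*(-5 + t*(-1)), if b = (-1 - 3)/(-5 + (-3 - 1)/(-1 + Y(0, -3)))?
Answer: 61214/41 ≈ 1493.0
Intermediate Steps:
Y(h, o) = -8 + h*o
b = 36/41 (b = (-1 - 3)/(-5 + (-3 - 1)/(-1 + (-8 + 0*(-3)))) = -4/(-5 - 4/(-1 + (-8 + 0))) = -4/(-5 - 4/(-1 - 8)) = -4/(-5 - 4/(-9)) = -4/(-5 - 4*(-⅑)) = -4/(-5 + 4/9) = -4/(-41/9) = -4*(-9/41) = 36/41 ≈ 0.87805)
t = 36/41 ≈ 0.87805
-254*(-5 + t*(-1)) = -254*(-5 + (36/41)*(-1)) = -254*(-5 - 36/41) = -254*(-241/41) = 61214/41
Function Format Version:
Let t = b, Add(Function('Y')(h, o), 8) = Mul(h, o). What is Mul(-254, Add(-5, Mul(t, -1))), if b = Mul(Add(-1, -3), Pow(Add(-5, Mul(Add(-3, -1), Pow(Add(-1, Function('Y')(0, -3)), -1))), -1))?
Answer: Rational(61214, 41) ≈ 1493.0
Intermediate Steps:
Function('Y')(h, o) = Add(-8, Mul(h, o))
b = Rational(36, 41) (b = Mul(Add(-1, -3), Pow(Add(-5, Mul(Add(-3, -1), Pow(Add(-1, Add(-8, Mul(0, -3))), -1))), -1)) = Mul(-4, Pow(Add(-5, Mul(-4, Pow(Add(-1, Add(-8, 0)), -1))), -1)) = Mul(-4, Pow(Add(-5, Mul(-4, Pow(Add(-1, -8), -1))), -1)) = Mul(-4, Pow(Add(-5, Mul(-4, Pow(-9, -1))), -1)) = Mul(-4, Pow(Add(-5, Mul(-4, Rational(-1, 9))), -1)) = Mul(-4, Pow(Add(-5, Rational(4, 9)), -1)) = Mul(-4, Pow(Rational(-41, 9), -1)) = Mul(-4, Rational(-9, 41)) = Rational(36, 41) ≈ 0.87805)
t = Rational(36, 41) ≈ 0.87805
Mul(-254, Add(-5, Mul(t, -1))) = Mul(-254, Add(-5, Mul(Rational(36, 41), -1))) = Mul(-254, Add(-5, Rational(-36, 41))) = Mul(-254, Rational(-241, 41)) = Rational(61214, 41)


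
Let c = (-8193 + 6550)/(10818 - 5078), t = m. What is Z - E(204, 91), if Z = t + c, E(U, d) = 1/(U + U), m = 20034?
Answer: 11729337299/585480 ≈ 20034.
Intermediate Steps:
t = 20034
c = -1643/5740 ≈ -0.28624
E(U, d) = 1/(2*U)
Z = 114993517/5740 (Z = 20034 - 1643/5740 = 114993517/5740 ≈ 20034.)
Z - E(204, 91) = 114993517/5740 - 1/(2*204) = 114993517/5740 - 1*1/408 = 114993517/5740 - 1/408 = 11729337299/585480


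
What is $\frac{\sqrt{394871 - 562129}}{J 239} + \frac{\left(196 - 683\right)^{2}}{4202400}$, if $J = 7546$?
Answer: $\frac{237169}{4202400} + \frac{i \sqrt{167258}}{1803494} \approx 0.056437 + 0.00022677 i$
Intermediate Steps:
$\frac{\sqrt{394871 - 562129}}{J 239} + \frac{\left(196 - 683\right)^{2}}{4202400} = \frac{\sqrt{394871 - 562129}}{7546 \cdot 239} + \frac{\left(196 - 683\right)^{2}}{4202400} = \frac{\sqrt{-167258}}{1803494} + \left(-487\right)^{2} \cdot \frac{1}{4202400} = i \sqrt{167258} \cdot \frac{1}{1803494} + 237169 \cdot \frac{1}{4202400} = \frac{i \sqrt{167258}}{1803494} + \frac{237169}{4202400} = \frac{237169}{4202400} + \frac{i \sqrt{167258}}{1803494}$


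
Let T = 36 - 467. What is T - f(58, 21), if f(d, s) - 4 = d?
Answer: -493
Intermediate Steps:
T = -431
f(d, s) = 4 + d
T - f(58, 21) = -431 - (4 + 58) = -431 - 1*62 = -431 - 62 = -493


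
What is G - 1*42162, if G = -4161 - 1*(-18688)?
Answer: -27635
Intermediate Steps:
G = 14527 (G = -4161 + 18688 = 14527)
G - 1*42162 = 14527 - 1*42162 = 14527 - 42162 = -27635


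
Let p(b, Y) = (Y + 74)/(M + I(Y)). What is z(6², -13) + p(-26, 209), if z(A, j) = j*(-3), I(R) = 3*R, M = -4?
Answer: 24580/623 ≈ 39.454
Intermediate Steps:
z(A, j) = -3*j
p(b, Y) = (74 + Y)/(-4 + 3*Y) (p(b, Y) = (Y + 74)/(-4 + 3*Y) = (74 + Y)/(-4 + 3*Y))
z(6², -13) + p(-26, 209) = -3*(-13) + (74 + 209)/(-4 + 3*209) = 39 + 283/(-4 + 627) = 39 + 283/623 = 24580/623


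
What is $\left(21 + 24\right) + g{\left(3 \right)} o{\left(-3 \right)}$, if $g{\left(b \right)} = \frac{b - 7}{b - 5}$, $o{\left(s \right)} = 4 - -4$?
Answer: $61$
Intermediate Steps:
$o{\left(s \right)} = 8$ ($o{\left(s \right)} = 4 + 4 = 8$)
$g{\left(b \right)} = \frac{-7 + b}{-5 + b}$
$\left(21 + 24\right) + g{\left(3 \right)} o{\left(-3 \right)} = \left(21 + 24\right) + \frac{-7 + 3}{-5 + 3} \cdot 8 = 45 + \frac{1}{-2} \left(-4\right) 8 = 45 + \left(- \frac{1}{2}\right) \left(-4\right) 8 = 45 + 2 \cdot 8 = 45 + 16 = 61$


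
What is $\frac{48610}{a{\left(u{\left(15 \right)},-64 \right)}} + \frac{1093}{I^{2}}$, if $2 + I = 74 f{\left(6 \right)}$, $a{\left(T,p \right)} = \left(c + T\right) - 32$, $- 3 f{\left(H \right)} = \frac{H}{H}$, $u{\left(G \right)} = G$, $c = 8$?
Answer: $- \frac{311015467}{57600} \approx -5399.6$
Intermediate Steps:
$f{\left(H \right)} = - \frac{1}{3}$ ($f{\left(H \right)} = - \frac{H \frac{1}{H}}{3} = \left(- \frac{1}{3}\right) 1 = - \frac{1}{3}$)
$a{\left(T,p \right)} = -24 + T$ ($a{\left(T,p \right)} = \left(8 + T\right) - 32 = -24 + T$)
$I = - \frac{80}{3}$ ($I = -2 + 74 \left(- \frac{1}{3}\right) = -2 - \frac{74}{3} = - \frac{80}{3} \approx -26.667$)
$\frac{48610}{a{\left(u{\left(15 \right)},-64 \right)}} + \frac{1093}{I^{2}} = \frac{48610}{-24 + 15} + \frac{1093}{\left(- \frac{80}{3}\right)^{2}} = \frac{48610}{-9} + \frac{1093}{\frac{6400}{9}} = 48610 \left(- \frac{1}{9}\right) + 1093 \cdot \frac{9}{6400} = - \frac{48610}{9} + \frac{9837}{6400} = - \frac{311015467}{57600}$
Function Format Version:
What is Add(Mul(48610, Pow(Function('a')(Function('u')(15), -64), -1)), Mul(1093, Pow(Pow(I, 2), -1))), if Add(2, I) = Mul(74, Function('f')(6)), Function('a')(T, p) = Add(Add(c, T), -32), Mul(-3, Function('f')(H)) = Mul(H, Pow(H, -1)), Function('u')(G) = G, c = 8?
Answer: Rational(-311015467, 57600) ≈ -5399.6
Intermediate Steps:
Function('f')(H) = Rational(-1, 3) (Function('f')(H) = Mul(Rational(-1, 3), Mul(H, Pow(H, -1))) = Mul(Rational(-1, 3), 1) = Rational(-1, 3))
Function('a')(T, p) = Add(-24, T) (Function('a')(T, p) = Add(Add(8, T), -32) = Add(-24, T))
I = Rational(-80, 3) (I = Add(-2, Mul(74, Rational(-1, 3))) = Add(-2, Rational(-74, 3)) = Rational(-80, 3) ≈ -26.667)
Add(Mul(48610, Pow(Function('a')(Function('u')(15), -64), -1)), Mul(1093, Pow(Pow(I, 2), -1))) = Add(Mul(48610, Pow(Add(-24, 15), -1)), Mul(1093, Pow(Pow(Rational(-80, 3), 2), -1))) = Add(Mul(48610, Pow(-9, -1)), Mul(1093, Pow(Rational(6400, 9), -1))) = Add(Mul(48610, Rational(-1, 9)), Mul(1093, Rational(9, 6400))) = Add(Rational(-48610, 9), Rational(9837, 6400)) = Rational(-311015467, 57600)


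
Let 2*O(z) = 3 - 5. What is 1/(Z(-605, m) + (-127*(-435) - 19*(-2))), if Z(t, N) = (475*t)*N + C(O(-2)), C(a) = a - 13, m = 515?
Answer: -1/147942856 ≈ -6.7594e-9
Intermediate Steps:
O(z) = -1 (O(z) = (3 - 5)/2 = (½)*(-2) = -1)
C(a) = -13 + a
Z(t, N) = -14 + 475*N*t (Z(t, N) = (475*t)*N + (-13 - 1) = 475*N*t - 14 = -14 + 475*N*t)
1/(Z(-605, m) + (-127*(-435) - 19*(-2))) = 1/((-14 + 475*515*(-605)) + (-127*(-435) - 19*(-2))) = 1/((-14 - 147998125) + (55245 + 38)) = 1/(-147998139 + 55283) = 1/(-147942856) = -1/147942856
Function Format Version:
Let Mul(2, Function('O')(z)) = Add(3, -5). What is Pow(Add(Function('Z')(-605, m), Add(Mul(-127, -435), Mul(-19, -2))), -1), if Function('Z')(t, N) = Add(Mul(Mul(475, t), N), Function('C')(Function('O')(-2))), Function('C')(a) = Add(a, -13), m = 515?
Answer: Rational(-1, 147942856) ≈ -6.7594e-9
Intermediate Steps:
Function('O')(z) = -1 (Function('O')(z) = Mul(Rational(1, 2), Add(3, -5)) = Mul(Rational(1, 2), -2) = -1)
Function('C')(a) = Add(-13, a)
Function('Z')(t, N) = Add(-14, Mul(475, N, t)) (Function('Z')(t, N) = Add(Mul(Mul(475, t), N), Add(-13, -1)) = Add(Mul(475, N, t), -14) = Add(-14, Mul(475, N, t)))
Pow(Add(Function('Z')(-605, m), Add(Mul(-127, -435), Mul(-19, -2))), -1) = Pow(Add(Add(-14, Mul(475, 515, -605)), Add(Mul(-127, -435), Mul(-19, -2))), -1) = Pow(Add(Add(-14, -147998125), Add(55245, 38)), -1) = Pow(Add(-147998139, 55283), -1) = Pow(-147942856, -1) = Rational(-1, 147942856)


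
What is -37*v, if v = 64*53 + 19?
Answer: -126207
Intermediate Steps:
v = 3411 (v = 3392 + 19 = 3411)
-37*v = -37*3411 = -126207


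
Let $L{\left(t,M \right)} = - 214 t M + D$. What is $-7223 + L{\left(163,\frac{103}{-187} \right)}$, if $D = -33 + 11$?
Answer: $\frac{2238031}{187} \approx 11968.0$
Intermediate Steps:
$D = -22$
$L{\left(t,M \right)} = -22 - 214 M t$ ($L{\left(t,M \right)} = - 214 t M - 22 = - 214 M t - 22 = -22 - 214 M t$)
$-7223 + L{\left(163,\frac{103}{-187} \right)} = -7223 - \left(22 + 214 \frac{103}{-187} \cdot 163\right) = -7223 - \left(22 + 214 \cdot 103 \left(- \frac{1}{187}\right) 163\right) = -7223 - \left(22 - \frac{3592846}{187}\right) = -7223 + \left(-22 + \frac{3592846}{187}\right) = -7223 + \frac{3588732}{187} = \frac{2238031}{187}$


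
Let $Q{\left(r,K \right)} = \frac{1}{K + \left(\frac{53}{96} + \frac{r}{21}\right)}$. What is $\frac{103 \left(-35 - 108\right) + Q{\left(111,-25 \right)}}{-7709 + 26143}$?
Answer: $- \frac{189666005}{237374618} \approx -0.79902$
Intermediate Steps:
$Q{\left(r,K \right)} = \frac{1}{\frac{53}{96} + K + \frac{r}{21}}$ ($Q{\left(r,K \right)} = \frac{1}{K + \left(53 \cdot \frac{1}{96} + r \frac{1}{21}\right)} = \frac{1}{K + \left(\frac{53}{96} + \frac{r}{21}\right)} = \frac{1}{\frac{53}{96} + K + \frac{r}{21}}$)
$\frac{103 \left(-35 - 108\right) + Q{\left(111,-25 \right)}}{-7709 + 26143} = \frac{103 \left(-35 - 108\right) + \frac{672}{371 + 32 \cdot 111 + 672 \left(-25\right)}}{-7709 + 26143} = \frac{103 \left(-143\right) + \frac{672}{371 + 3552 - 16800}}{18434} = \left(-14729 + \frac{672}{-12877}\right) \frac{1}{18434} = \left(-14729 + 672 \left(- \frac{1}{12877}\right)\right) \frac{1}{18434} = \left(-14729 - \frac{672}{12877}\right) \frac{1}{18434} = \left(- \frac{189666005}{12877}\right) \frac{1}{18434} = - \frac{189666005}{237374618}$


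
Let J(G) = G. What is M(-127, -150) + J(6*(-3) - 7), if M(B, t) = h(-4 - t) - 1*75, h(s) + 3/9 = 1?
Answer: -298/3 ≈ -99.333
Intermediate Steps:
h(s) = ⅔ (h(s) = -⅓ + 1 = ⅔)
M(B, t) = -223/3 (M(B, t) = ⅔ - 1*75 = ⅔ - 75 = -223/3)
M(-127, -150) + J(6*(-3) - 7) = -223/3 + (6*(-3) - 7) = -223/3 + (-18 - 7) = -223/3 - 25 = -298/3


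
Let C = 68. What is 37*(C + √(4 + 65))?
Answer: 2516 + 37*√69 ≈ 2823.3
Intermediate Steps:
37*(C + √(4 + 65)) = 37*(68 + √(4 + 65)) = 37*(68 + √69) = 2516 + 37*√69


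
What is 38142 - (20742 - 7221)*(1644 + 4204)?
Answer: -79032666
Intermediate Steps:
38142 - (20742 - 7221)*(1644 + 4204) = 38142 - 13521*5848 = 38142 - 1*79070808 = 38142 - 79070808 = -79032666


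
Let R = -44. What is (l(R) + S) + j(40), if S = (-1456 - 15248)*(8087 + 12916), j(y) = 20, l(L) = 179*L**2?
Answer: -350487548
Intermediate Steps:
S = -350834112 (S = -16704*21003 = -350834112)
(l(R) + S) + j(40) = (179*(-44)**2 - 350834112) + 20 = (179*1936 - 350834112) + 20 = (346544 - 350834112) + 20 = -350487568 + 20 = -350487548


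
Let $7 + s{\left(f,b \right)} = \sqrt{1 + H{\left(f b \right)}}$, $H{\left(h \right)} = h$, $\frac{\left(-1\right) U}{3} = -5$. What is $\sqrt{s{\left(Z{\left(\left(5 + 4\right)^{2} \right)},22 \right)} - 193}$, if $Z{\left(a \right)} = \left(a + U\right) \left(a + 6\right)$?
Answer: $\sqrt{-200 + \sqrt{183745}} \approx 15.121$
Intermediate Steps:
$U = 15$ ($U = \left(-3\right) \left(-5\right) = 15$)
$Z{\left(a \right)} = \left(6 + a\right) \left(15 + a\right)$ ($Z{\left(a \right)} = \left(a + 15\right) \left(a + 6\right) = \left(15 + a\right) \left(6 + a\right) = \left(6 + a\right) \left(15 + a\right)$)
$s{\left(f,b \right)} = -7 + \sqrt{1 + b f}$ ($s{\left(f,b \right)} = -7 + \sqrt{1 + f b} = -7 + \sqrt{1 + b f}$)
$\sqrt{s{\left(Z{\left(\left(5 + 4\right)^{2} \right)},22 \right)} - 193} = \sqrt{\left(-7 + \sqrt{1 + 22 \left(90 + \left(\left(5 + 4\right)^{2}\right)^{2} + 21 \left(5 + 4\right)^{2}\right)}\right) - 193} = \sqrt{\left(-7 + \sqrt{1 + 22 \left(90 + \left(9^{2}\right)^{2} + 21 \cdot 9^{2}\right)}\right) - 193} = \sqrt{\left(-7 + \sqrt{1 + 22 \left(90 + 81^{2} + 21 \cdot 81\right)}\right) - 193} = \sqrt{\left(-7 + \sqrt{1 + 22 \left(90 + 6561 + 1701\right)}\right) - 193} = \sqrt{\left(-7 + \sqrt{1 + 22 \cdot 8352}\right) - 193} = \sqrt{\left(-7 + \sqrt{1 + 183744}\right) - 193} = \sqrt{\left(-7 + \sqrt{183745}\right) - 193} = \sqrt{-200 + \sqrt{183745}}$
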